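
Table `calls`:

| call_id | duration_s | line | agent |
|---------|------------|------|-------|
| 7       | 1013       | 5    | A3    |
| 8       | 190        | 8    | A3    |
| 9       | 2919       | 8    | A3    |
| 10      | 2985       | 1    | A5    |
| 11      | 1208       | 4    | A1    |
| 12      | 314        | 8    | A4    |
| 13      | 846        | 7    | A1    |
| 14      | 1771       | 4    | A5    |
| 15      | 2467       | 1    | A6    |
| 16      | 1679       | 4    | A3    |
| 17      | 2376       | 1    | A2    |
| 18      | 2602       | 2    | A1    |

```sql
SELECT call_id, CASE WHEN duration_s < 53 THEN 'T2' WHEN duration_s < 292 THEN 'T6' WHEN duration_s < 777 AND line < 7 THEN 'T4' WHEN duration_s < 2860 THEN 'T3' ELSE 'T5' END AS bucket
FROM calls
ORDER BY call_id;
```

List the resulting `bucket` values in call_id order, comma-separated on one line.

T3, T6, T5, T5, T3, T3, T3, T3, T3, T3, T3, T3

call_id=7: duration_s < 2860 → T3
call_id=8: duration_s < 292 → T6
call_id=9: ELSE → T5
call_id=10: ELSE → T5
call_id=11: duration_s < 2860 → T3
call_id=12: duration_s < 2860 → T3
call_id=13: duration_s < 2860 → T3
call_id=14: duration_s < 2860 → T3
call_id=15: duration_s < 2860 → T3
call_id=16: duration_s < 2860 → T3
call_id=17: duration_s < 2860 → T3
call_id=18: duration_s < 2860 → T3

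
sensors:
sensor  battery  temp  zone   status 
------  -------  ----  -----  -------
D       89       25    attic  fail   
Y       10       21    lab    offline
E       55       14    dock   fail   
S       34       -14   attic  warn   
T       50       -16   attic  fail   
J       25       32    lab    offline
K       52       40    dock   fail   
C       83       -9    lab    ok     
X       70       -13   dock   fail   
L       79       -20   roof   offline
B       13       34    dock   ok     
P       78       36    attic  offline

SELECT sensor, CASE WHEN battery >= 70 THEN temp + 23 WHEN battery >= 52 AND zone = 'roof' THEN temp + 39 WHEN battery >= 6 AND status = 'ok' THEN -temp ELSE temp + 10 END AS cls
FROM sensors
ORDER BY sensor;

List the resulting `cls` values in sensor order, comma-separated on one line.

sensor=B: battery >= 6 AND status = 'ok' → -34
sensor=C: battery >= 70 → 14
sensor=D: battery >= 70 → 48
sensor=E: ELSE → 24
sensor=J: ELSE → 42
sensor=K: ELSE → 50
sensor=L: battery >= 70 → 3
sensor=P: battery >= 70 → 59
sensor=S: ELSE → -4
sensor=T: ELSE → -6
sensor=X: battery >= 70 → 10
sensor=Y: ELSE → 31

-34, 14, 48, 24, 42, 50, 3, 59, -4, -6, 10, 31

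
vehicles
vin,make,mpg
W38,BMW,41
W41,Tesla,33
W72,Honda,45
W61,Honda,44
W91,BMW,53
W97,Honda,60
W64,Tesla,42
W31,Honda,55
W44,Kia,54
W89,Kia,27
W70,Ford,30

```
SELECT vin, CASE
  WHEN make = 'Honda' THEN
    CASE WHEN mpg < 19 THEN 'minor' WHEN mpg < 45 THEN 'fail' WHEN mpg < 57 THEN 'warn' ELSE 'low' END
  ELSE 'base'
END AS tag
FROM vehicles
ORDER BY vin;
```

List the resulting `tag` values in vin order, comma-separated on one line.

warn, base, base, base, fail, base, base, warn, base, base, low

vin=W31: make='Honda' → inner[mpg < 57] → warn
vin=W38: make='BMW' → outer ELSE → base
vin=W41: make='Tesla' → outer ELSE → base
vin=W44: make='Kia' → outer ELSE → base
vin=W61: make='Honda' → inner[mpg < 45] → fail
vin=W64: make='Tesla' → outer ELSE → base
vin=W70: make='Ford' → outer ELSE → base
vin=W72: make='Honda' → inner[mpg < 57] → warn
vin=W89: make='Kia' → outer ELSE → base
vin=W91: make='BMW' → outer ELSE → base
vin=W97: make='Honda' → inner[ELSE] → low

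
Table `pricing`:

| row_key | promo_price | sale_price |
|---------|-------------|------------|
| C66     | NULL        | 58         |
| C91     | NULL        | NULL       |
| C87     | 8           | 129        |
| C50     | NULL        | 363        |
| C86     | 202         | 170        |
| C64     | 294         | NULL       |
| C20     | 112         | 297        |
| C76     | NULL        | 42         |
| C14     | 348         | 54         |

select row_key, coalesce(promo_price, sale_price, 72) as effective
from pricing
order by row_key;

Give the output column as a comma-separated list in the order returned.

348, 112, 363, 294, 58, 42, 202, 8, 72

row_key=C14: promo_price=348 → 348
row_key=C20: promo_price=112 → 112
row_key=C50: promo_price=NULL, sale_price=363 → 363
row_key=C64: promo_price=294 → 294
row_key=C66: promo_price=NULL, sale_price=58 → 58
row_key=C76: promo_price=NULL, sale_price=42 → 42
row_key=C86: promo_price=202 → 202
row_key=C87: promo_price=8 → 8
row_key=C91: promo_price=NULL, sale_price=NULL, → literal 72 → 72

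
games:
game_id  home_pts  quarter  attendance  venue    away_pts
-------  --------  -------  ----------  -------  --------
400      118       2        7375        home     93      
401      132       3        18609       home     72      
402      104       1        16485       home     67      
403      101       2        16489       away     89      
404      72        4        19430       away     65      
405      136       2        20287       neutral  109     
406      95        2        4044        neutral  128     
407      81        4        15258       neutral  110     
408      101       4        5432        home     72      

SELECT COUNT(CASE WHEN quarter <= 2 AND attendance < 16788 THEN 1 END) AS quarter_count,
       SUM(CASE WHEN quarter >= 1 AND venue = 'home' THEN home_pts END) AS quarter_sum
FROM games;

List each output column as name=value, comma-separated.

quarter_count=4, quarter_sum=455

[quarter_count: quarter <= 2 AND attendance < 16788]
game_id=400: ✓ → 1
game_id=401: ✗
game_id=402: ✓ → 1
game_id=403: ✓ → 1
game_id=404: ✗
game_id=405: ✗
game_id=406: ✓ → 1
game_id=407: ✗
game_id=408: ✗
quarter_count = COUNT(1, 1, 1, 1) = 4
—
[quarter_sum: quarter >= 1 AND venue = 'home']
game_id=400: ✓ → 118
game_id=401: ✓ → 132
game_id=402: ✓ → 104
game_id=403: ✗
game_id=404: ✗
game_id=405: ✗
game_id=406: ✗
game_id=407: ✗
game_id=408: ✓ → 101
quarter_sum = 118 + 132 + 104 + 101 = 455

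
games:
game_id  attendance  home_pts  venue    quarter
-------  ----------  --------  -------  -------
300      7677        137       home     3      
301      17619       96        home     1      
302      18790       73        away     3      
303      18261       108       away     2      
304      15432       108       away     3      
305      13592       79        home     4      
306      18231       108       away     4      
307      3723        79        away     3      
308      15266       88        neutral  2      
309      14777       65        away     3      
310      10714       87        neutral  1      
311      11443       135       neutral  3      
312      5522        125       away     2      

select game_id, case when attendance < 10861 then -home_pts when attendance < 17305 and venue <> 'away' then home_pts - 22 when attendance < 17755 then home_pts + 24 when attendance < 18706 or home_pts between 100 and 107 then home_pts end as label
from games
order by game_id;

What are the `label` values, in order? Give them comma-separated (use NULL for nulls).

-137, 120, NULL, 108, 132, 57, 108, -79, 66, 89, -87, 113, -125

game_id=300: attendance < 10861 → -137
game_id=301: attendance < 17755 → 120
game_id=302: (no match → NULL) → NULL
game_id=303: attendance < 18706 or home_pts between 100 and 107 → 108
game_id=304: attendance < 17755 → 132
game_id=305: attendance < 17305 and venue <> 'away' → 57
game_id=306: attendance < 18706 or home_pts between 100 and 107 → 108
game_id=307: attendance < 10861 → -79
game_id=308: attendance < 17305 and venue <> 'away' → 66
game_id=309: attendance < 17755 → 89
game_id=310: attendance < 10861 → -87
game_id=311: attendance < 17305 and venue <> 'away' → 113
game_id=312: attendance < 10861 → -125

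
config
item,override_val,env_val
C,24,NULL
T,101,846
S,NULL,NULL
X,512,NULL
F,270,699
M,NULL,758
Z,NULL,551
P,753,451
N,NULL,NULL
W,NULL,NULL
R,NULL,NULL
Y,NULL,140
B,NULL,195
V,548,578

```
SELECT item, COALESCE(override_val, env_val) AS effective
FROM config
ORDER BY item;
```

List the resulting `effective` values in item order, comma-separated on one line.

item=B: override_val=NULL, env_val=195 → 195
item=C: override_val=24 → 24
item=F: override_val=270 → 270
item=M: override_val=NULL, env_val=758 → 758
item=N: override_val=NULL, env_val=NULL (all NULL) → NULL
item=P: override_val=753 → 753
item=R: override_val=NULL, env_val=NULL (all NULL) → NULL
item=S: override_val=NULL, env_val=NULL (all NULL) → NULL
item=T: override_val=101 → 101
item=V: override_val=548 → 548
item=W: override_val=NULL, env_val=NULL (all NULL) → NULL
item=X: override_val=512 → 512
item=Y: override_val=NULL, env_val=140 → 140
item=Z: override_val=NULL, env_val=551 → 551

195, 24, 270, 758, NULL, 753, NULL, NULL, 101, 548, NULL, 512, 140, 551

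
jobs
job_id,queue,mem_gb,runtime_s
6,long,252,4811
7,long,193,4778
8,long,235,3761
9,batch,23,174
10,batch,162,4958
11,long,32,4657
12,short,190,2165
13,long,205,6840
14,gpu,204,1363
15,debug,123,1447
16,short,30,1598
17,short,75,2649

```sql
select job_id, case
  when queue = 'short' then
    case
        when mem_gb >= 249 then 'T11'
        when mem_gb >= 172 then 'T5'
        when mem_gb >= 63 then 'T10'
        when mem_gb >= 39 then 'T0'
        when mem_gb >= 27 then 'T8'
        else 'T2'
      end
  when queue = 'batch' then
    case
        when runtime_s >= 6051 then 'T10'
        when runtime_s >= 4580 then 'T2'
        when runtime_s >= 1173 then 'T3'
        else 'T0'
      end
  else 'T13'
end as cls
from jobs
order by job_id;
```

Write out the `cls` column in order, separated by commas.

job_id=6: queue='long' → outer ELSE → T13
job_id=7: queue='long' → outer ELSE → T13
job_id=8: queue='long' → outer ELSE → T13
job_id=9: queue='batch' → inner[ELSE] → T0
job_id=10: queue='batch' → inner[runtime_s >= 4580] → T2
job_id=11: queue='long' → outer ELSE → T13
job_id=12: queue='short' → inner[mem_gb >= 172] → T5
job_id=13: queue='long' → outer ELSE → T13
job_id=14: queue='gpu' → outer ELSE → T13
job_id=15: queue='debug' → outer ELSE → T13
job_id=16: queue='short' → inner[mem_gb >= 27] → T8
job_id=17: queue='short' → inner[mem_gb >= 63] → T10

T13, T13, T13, T0, T2, T13, T5, T13, T13, T13, T8, T10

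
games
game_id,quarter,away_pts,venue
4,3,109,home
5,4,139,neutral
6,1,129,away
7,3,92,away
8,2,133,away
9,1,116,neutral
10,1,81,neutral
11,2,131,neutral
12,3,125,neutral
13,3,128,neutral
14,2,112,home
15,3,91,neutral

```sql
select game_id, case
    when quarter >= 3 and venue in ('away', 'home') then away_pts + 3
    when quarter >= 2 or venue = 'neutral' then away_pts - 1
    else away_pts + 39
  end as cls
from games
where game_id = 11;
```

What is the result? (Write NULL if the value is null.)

130

game_id = 11: quarter=2, away_pts=131, venue=neutral.
quarter >= 3 and venue in ('away', 'home') → false
quarter >= 2 or venue = 'neutral' → true → 130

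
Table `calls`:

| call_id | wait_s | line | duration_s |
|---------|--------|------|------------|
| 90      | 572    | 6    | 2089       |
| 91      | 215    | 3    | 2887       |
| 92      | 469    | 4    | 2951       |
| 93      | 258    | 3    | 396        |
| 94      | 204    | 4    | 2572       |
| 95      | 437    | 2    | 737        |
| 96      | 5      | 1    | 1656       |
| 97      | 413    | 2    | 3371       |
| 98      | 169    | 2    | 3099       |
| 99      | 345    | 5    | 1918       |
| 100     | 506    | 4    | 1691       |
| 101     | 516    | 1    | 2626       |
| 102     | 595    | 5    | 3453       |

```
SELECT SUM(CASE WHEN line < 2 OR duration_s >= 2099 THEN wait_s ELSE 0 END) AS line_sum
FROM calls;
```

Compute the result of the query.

2586

call_id=90: ✗
call_id=91: ✓ → 215
call_id=92: ✓ → 469
call_id=93: ✗
call_id=94: ✓ → 204
call_id=95: ✗
call_id=96: ✓ → 5
call_id=97: ✓ → 413
call_id=98: ✓ → 169
call_id=99: ✗
call_id=100: ✗
call_id=101: ✓ → 516
call_id=102: ✓ → 595
line_sum = 215 + 469 + 204 + 5 + 413 + 169 + 516 + 595 = 2586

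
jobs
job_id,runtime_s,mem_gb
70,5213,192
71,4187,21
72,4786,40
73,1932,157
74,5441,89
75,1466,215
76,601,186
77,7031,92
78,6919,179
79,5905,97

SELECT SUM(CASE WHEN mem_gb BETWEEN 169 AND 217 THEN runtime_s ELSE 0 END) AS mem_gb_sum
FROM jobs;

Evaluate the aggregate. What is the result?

14199

job_id=70: ✓ → 5213
job_id=71: ✗
job_id=72: ✗
job_id=73: ✗
job_id=74: ✗
job_id=75: ✓ → 1466
job_id=76: ✓ → 601
job_id=77: ✗
job_id=78: ✓ → 6919
job_id=79: ✗
mem_gb_sum = 5213 + 1466 + 601 + 6919 = 14199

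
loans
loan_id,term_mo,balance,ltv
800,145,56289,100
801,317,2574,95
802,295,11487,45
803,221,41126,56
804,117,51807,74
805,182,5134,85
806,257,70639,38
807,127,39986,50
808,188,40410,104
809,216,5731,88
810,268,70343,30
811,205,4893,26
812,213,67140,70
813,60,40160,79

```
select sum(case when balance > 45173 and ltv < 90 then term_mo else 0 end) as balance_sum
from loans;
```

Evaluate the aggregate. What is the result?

loan_id=800: ✗
loan_id=801: ✗
loan_id=802: ✗
loan_id=803: ✗
loan_id=804: ✓ → 117
loan_id=805: ✗
loan_id=806: ✓ → 257
loan_id=807: ✗
loan_id=808: ✗
loan_id=809: ✗
loan_id=810: ✓ → 268
loan_id=811: ✗
loan_id=812: ✓ → 213
loan_id=813: ✗
balance_sum = 117 + 257 + 268 + 213 = 855

855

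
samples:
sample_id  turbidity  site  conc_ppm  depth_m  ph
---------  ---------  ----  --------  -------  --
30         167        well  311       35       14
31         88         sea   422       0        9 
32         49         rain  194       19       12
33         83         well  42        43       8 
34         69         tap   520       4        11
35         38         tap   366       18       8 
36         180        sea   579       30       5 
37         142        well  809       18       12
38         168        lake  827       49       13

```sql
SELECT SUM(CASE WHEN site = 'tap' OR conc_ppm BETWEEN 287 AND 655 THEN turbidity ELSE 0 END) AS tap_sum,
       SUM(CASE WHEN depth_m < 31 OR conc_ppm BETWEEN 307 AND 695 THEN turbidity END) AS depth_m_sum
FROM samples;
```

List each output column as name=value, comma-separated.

tap_sum=542, depth_m_sum=733

[tap_sum: site = 'tap' OR conc_ppm BETWEEN 287 AND 655]
sample_id=30: ✓ → 167
sample_id=31: ✓ → 88
sample_id=32: ✗
sample_id=33: ✗
sample_id=34: ✓ → 69
sample_id=35: ✓ → 38
sample_id=36: ✓ → 180
sample_id=37: ✗
sample_id=38: ✗
tap_sum = 167 + 88 + 69 + 38 + 180 = 542
—
[depth_m_sum: depth_m < 31 OR conc_ppm BETWEEN 307 AND 695]
sample_id=30: ✓ → 167
sample_id=31: ✓ → 88
sample_id=32: ✓ → 49
sample_id=33: ✗
sample_id=34: ✓ → 69
sample_id=35: ✓ → 38
sample_id=36: ✓ → 180
sample_id=37: ✓ → 142
sample_id=38: ✗
depth_m_sum = 167 + 88 + 49 + 69 + 38 + 180 + 142 = 733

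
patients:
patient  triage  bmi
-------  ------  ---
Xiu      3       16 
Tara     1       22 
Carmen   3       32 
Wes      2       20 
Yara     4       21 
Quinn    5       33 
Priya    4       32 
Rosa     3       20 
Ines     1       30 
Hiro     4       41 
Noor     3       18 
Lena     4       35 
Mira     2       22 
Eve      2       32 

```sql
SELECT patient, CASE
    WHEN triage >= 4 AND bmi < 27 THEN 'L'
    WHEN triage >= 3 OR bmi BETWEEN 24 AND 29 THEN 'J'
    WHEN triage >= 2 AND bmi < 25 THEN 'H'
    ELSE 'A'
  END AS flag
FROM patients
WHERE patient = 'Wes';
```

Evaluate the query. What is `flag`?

patient = Wes: triage=2, bmi=20.
triage >= 4 AND bmi < 27 → false
triage >= 3 OR bmi BETWEEN 24 AND 29 → false
triage >= 2 AND bmi < 25 → true → H

H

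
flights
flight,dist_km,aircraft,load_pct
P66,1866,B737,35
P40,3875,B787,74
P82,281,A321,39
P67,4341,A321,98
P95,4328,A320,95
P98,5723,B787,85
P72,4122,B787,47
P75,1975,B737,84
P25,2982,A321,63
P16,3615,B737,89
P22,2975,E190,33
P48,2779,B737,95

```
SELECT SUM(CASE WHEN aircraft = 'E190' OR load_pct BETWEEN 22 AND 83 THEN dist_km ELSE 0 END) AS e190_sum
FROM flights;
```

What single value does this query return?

flight=P66: ✓ → 1866
flight=P40: ✓ → 3875
flight=P82: ✓ → 281
flight=P67: ✗
flight=P95: ✗
flight=P98: ✗
flight=P72: ✓ → 4122
flight=P75: ✗
flight=P25: ✓ → 2982
flight=P16: ✗
flight=P22: ✓ → 2975
flight=P48: ✗
e190_sum = 1866 + 3875 + 281 + 4122 + 2982 + 2975 = 16101

16101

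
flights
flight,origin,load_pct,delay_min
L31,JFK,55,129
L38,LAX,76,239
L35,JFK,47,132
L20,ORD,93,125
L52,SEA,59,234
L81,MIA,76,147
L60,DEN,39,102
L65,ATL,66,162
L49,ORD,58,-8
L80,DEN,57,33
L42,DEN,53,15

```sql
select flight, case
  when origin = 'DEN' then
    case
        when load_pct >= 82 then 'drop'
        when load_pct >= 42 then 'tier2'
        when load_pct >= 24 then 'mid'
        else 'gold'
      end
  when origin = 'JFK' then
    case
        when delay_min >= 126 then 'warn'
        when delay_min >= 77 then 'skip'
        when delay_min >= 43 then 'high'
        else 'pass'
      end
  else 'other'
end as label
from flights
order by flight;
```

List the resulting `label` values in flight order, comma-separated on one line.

flight=L20: origin='ORD' → outer ELSE → other
flight=L31: origin='JFK' → inner[delay_min >= 126] → warn
flight=L35: origin='JFK' → inner[delay_min >= 126] → warn
flight=L38: origin='LAX' → outer ELSE → other
flight=L42: origin='DEN' → inner[load_pct >= 42] → tier2
flight=L49: origin='ORD' → outer ELSE → other
flight=L52: origin='SEA' → outer ELSE → other
flight=L60: origin='DEN' → inner[load_pct >= 24] → mid
flight=L65: origin='ATL' → outer ELSE → other
flight=L80: origin='DEN' → inner[load_pct >= 42] → tier2
flight=L81: origin='MIA' → outer ELSE → other

other, warn, warn, other, tier2, other, other, mid, other, tier2, other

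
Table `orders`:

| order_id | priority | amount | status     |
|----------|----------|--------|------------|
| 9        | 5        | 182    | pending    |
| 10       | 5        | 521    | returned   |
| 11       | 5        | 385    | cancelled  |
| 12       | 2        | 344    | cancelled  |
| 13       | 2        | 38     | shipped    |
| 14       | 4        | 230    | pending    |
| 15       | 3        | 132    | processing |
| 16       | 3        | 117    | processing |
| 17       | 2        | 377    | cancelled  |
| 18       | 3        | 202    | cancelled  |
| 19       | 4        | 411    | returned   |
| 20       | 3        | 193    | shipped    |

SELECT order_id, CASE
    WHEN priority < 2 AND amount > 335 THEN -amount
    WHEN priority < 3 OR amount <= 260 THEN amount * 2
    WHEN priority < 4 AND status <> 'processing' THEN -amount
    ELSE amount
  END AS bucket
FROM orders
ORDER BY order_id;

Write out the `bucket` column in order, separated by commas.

order_id=9: priority < 3 OR amount <= 260 → 364
order_id=10: ELSE → 521
order_id=11: ELSE → 385
order_id=12: priority < 3 OR amount <= 260 → 688
order_id=13: priority < 3 OR amount <= 260 → 76
order_id=14: priority < 3 OR amount <= 260 → 460
order_id=15: priority < 3 OR amount <= 260 → 264
order_id=16: priority < 3 OR amount <= 260 → 234
order_id=17: priority < 3 OR amount <= 260 → 754
order_id=18: priority < 3 OR amount <= 260 → 404
order_id=19: ELSE → 411
order_id=20: priority < 3 OR amount <= 260 → 386

364, 521, 385, 688, 76, 460, 264, 234, 754, 404, 411, 386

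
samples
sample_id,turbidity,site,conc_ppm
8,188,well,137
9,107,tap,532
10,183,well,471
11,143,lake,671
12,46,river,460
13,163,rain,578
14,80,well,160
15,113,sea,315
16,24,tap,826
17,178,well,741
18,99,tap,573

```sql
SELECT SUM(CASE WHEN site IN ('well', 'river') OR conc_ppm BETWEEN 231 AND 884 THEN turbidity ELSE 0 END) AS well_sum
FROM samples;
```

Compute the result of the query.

sample_id=8: ✓ → 188
sample_id=9: ✓ → 107
sample_id=10: ✓ → 183
sample_id=11: ✓ → 143
sample_id=12: ✓ → 46
sample_id=13: ✓ → 163
sample_id=14: ✓ → 80
sample_id=15: ✓ → 113
sample_id=16: ✓ → 24
sample_id=17: ✓ → 178
sample_id=18: ✓ → 99
well_sum = 188 + 107 + 183 + 143 + 46 + 163 + 80 + 113 + 24 + 178 + 99 = 1324

1324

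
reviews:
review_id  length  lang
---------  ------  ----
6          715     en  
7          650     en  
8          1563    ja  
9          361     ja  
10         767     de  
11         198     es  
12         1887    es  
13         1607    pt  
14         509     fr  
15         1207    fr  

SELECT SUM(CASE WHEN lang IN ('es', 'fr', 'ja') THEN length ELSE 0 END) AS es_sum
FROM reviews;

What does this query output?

5725

review_id=6: ✗
review_id=7: ✗
review_id=8: ✓ → 1563
review_id=9: ✓ → 361
review_id=10: ✗
review_id=11: ✓ → 198
review_id=12: ✓ → 1887
review_id=13: ✗
review_id=14: ✓ → 509
review_id=15: ✓ → 1207
es_sum = 1563 + 361 + 198 + 1887 + 509 + 1207 = 5725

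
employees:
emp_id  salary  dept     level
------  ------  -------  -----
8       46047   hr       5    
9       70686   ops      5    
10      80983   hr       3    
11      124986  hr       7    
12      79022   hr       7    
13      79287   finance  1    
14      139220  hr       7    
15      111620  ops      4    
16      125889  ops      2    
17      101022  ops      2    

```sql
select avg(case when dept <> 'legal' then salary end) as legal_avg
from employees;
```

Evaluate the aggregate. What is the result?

emp_id=8: ✓ → 46047
emp_id=9: ✓ → 70686
emp_id=10: ✓ → 80983
emp_id=11: ✓ → 124986
emp_id=12: ✓ → 79022
emp_id=13: ✓ → 79287
emp_id=14: ✓ → 139220
emp_id=15: ✓ → 111620
emp_id=16: ✓ → 125889
emp_id=17: ✓ → 101022
legal_avg = (46047 + 70686 + 80983 + 124986 + 79022 + 79287 + 139220 + 111620 + 125889 + 101022) / 10 = 95876.2

95876.2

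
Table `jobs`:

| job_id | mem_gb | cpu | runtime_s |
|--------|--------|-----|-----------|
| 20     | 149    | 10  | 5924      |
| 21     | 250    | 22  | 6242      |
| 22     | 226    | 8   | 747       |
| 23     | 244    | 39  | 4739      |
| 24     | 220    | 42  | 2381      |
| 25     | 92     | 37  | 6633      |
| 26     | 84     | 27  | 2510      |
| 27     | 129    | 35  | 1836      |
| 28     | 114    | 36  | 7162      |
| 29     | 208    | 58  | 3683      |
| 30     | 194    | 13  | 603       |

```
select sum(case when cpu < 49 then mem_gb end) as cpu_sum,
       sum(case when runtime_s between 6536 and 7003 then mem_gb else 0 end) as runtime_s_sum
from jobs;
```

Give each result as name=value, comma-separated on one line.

cpu_sum=1702, runtime_s_sum=92

[cpu_sum: cpu < 49]
job_id=20: ✓ → 149
job_id=21: ✓ → 250
job_id=22: ✓ → 226
job_id=23: ✓ → 244
job_id=24: ✓ → 220
job_id=25: ✓ → 92
job_id=26: ✓ → 84
job_id=27: ✓ → 129
job_id=28: ✓ → 114
job_id=29: ✗
job_id=30: ✓ → 194
cpu_sum = 149 + 250 + 226 + 244 + 220 + 92 + 84 + 129 + 114 + 194 = 1702
—
[runtime_s_sum: runtime_s between 6536 and 7003]
job_id=20: ✗
job_id=21: ✗
job_id=22: ✗
job_id=23: ✗
job_id=24: ✗
job_id=25: ✓ → 92
job_id=26: ✗
job_id=27: ✗
job_id=28: ✗
job_id=29: ✗
job_id=30: ✗
runtime_s_sum = 92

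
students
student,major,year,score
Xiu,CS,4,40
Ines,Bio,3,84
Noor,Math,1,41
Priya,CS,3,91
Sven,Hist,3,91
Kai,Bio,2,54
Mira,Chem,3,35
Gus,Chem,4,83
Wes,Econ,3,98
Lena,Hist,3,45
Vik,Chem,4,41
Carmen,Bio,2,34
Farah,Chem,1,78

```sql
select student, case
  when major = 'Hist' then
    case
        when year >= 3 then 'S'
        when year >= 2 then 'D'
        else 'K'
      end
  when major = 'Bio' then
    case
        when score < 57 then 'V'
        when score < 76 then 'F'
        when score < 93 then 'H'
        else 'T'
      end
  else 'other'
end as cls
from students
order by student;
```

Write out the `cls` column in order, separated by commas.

V, other, other, H, V, S, other, other, other, S, other, other, other

student=Carmen: major='Bio' → inner[score < 57] → V
student=Farah: major='Chem' → outer ELSE → other
student=Gus: major='Chem' → outer ELSE → other
student=Ines: major='Bio' → inner[score < 93] → H
student=Kai: major='Bio' → inner[score < 57] → V
student=Lena: major='Hist' → inner[year >= 3] → S
student=Mira: major='Chem' → outer ELSE → other
student=Noor: major='Math' → outer ELSE → other
student=Priya: major='CS' → outer ELSE → other
student=Sven: major='Hist' → inner[year >= 3] → S
student=Vik: major='Chem' → outer ELSE → other
student=Wes: major='Econ' → outer ELSE → other
student=Xiu: major='CS' → outer ELSE → other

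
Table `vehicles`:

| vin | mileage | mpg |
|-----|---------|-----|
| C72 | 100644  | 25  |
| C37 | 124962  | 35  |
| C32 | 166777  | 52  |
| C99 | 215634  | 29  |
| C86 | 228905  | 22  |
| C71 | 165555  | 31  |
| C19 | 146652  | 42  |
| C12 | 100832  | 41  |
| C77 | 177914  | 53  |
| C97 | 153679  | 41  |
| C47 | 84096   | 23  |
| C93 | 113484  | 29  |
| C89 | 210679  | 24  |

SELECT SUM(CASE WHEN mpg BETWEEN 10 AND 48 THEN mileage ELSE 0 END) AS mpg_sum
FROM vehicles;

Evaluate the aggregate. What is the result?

1645122

vin=C72: ✓ → 100644
vin=C37: ✓ → 124962
vin=C32: ✗
vin=C99: ✓ → 215634
vin=C86: ✓ → 228905
vin=C71: ✓ → 165555
vin=C19: ✓ → 146652
vin=C12: ✓ → 100832
vin=C77: ✗
vin=C97: ✓ → 153679
vin=C47: ✓ → 84096
vin=C93: ✓ → 113484
vin=C89: ✓ → 210679
mpg_sum = 100644 + 124962 + 215634 + 228905 + 165555 + 146652 + 100832 + 153679 + 84096 + 113484 + 210679 = 1645122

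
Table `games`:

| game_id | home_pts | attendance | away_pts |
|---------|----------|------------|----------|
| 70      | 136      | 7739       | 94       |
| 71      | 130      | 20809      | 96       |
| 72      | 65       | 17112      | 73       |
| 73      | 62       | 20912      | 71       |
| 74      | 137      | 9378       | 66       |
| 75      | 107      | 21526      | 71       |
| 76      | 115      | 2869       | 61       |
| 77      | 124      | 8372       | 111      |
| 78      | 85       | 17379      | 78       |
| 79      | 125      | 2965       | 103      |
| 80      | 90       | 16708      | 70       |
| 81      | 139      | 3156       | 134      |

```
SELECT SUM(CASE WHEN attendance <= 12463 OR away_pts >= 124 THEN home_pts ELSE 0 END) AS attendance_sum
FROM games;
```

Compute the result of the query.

game_id=70: ✓ → 136
game_id=71: ✗
game_id=72: ✗
game_id=73: ✗
game_id=74: ✓ → 137
game_id=75: ✗
game_id=76: ✓ → 115
game_id=77: ✓ → 124
game_id=78: ✗
game_id=79: ✓ → 125
game_id=80: ✗
game_id=81: ✓ → 139
attendance_sum = 136 + 137 + 115 + 124 + 125 + 139 = 776

776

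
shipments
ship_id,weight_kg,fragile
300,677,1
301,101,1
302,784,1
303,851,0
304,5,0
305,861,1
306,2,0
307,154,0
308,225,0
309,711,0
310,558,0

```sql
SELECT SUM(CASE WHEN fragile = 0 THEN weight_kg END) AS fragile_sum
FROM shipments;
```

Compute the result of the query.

ship_id=300: ✗
ship_id=301: ✗
ship_id=302: ✗
ship_id=303: ✓ → 851
ship_id=304: ✓ → 5
ship_id=305: ✗
ship_id=306: ✓ → 2
ship_id=307: ✓ → 154
ship_id=308: ✓ → 225
ship_id=309: ✓ → 711
ship_id=310: ✓ → 558
fragile_sum = 851 + 5 + 2 + 154 + 225 + 711 + 558 = 2506

2506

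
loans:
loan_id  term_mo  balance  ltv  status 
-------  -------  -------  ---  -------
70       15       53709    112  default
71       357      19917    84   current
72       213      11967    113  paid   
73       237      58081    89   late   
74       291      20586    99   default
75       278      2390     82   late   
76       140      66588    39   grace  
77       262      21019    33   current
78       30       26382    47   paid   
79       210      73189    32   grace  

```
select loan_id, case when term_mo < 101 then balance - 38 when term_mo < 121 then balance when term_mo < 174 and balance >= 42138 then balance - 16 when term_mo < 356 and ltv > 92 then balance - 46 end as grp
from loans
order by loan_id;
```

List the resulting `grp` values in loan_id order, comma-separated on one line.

53671, NULL, 11921, NULL, 20540, NULL, 66572, NULL, 26344, NULL

loan_id=70: term_mo < 101 → 53671
loan_id=71: (no match → NULL) → NULL
loan_id=72: term_mo < 356 and ltv > 92 → 11921
loan_id=73: (no match → NULL) → NULL
loan_id=74: term_mo < 356 and ltv > 92 → 20540
loan_id=75: (no match → NULL) → NULL
loan_id=76: term_mo < 174 and balance >= 42138 → 66572
loan_id=77: (no match → NULL) → NULL
loan_id=78: term_mo < 101 → 26344
loan_id=79: (no match → NULL) → NULL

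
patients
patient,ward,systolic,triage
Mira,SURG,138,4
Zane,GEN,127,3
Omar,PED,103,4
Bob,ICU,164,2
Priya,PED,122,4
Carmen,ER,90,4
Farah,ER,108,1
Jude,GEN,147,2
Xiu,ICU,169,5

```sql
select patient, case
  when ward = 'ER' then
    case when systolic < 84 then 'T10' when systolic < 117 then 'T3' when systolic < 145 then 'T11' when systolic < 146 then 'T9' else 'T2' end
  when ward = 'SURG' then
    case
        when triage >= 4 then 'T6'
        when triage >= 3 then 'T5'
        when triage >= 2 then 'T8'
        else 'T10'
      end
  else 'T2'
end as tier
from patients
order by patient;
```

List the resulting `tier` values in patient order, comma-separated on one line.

T2, T3, T3, T2, T6, T2, T2, T2, T2

patient=Bob: ward='ICU' → outer ELSE → T2
patient=Carmen: ward='ER' → inner[systolic < 117] → T3
patient=Farah: ward='ER' → inner[systolic < 117] → T3
patient=Jude: ward='GEN' → outer ELSE → T2
patient=Mira: ward='SURG' → inner[triage >= 4] → T6
patient=Omar: ward='PED' → outer ELSE → T2
patient=Priya: ward='PED' → outer ELSE → T2
patient=Xiu: ward='ICU' → outer ELSE → T2
patient=Zane: ward='GEN' → outer ELSE → T2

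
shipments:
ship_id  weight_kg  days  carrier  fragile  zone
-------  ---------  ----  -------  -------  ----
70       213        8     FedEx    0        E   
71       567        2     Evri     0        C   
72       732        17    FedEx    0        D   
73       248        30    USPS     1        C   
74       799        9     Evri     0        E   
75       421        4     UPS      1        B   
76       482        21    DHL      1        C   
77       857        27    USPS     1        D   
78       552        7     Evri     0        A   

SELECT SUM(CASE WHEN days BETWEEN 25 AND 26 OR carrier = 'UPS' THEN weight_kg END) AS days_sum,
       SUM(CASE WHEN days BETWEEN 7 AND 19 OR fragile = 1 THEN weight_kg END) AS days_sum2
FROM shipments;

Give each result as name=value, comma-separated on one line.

[days_sum: days BETWEEN 25 AND 26 OR carrier = 'UPS']
ship_id=70: ✗
ship_id=71: ✗
ship_id=72: ✗
ship_id=73: ✗
ship_id=74: ✗
ship_id=75: ✓ → 421
ship_id=76: ✗
ship_id=77: ✗
ship_id=78: ✗
days_sum = 421
—
[days_sum2: days BETWEEN 7 AND 19 OR fragile = 1]
ship_id=70: ✓ → 213
ship_id=71: ✗
ship_id=72: ✓ → 732
ship_id=73: ✓ → 248
ship_id=74: ✓ → 799
ship_id=75: ✓ → 421
ship_id=76: ✓ → 482
ship_id=77: ✓ → 857
ship_id=78: ✓ → 552
days_sum2 = 213 + 732 + 248 + 799 + 421 + 482 + 857 + 552 = 4304

days_sum=421, days_sum2=4304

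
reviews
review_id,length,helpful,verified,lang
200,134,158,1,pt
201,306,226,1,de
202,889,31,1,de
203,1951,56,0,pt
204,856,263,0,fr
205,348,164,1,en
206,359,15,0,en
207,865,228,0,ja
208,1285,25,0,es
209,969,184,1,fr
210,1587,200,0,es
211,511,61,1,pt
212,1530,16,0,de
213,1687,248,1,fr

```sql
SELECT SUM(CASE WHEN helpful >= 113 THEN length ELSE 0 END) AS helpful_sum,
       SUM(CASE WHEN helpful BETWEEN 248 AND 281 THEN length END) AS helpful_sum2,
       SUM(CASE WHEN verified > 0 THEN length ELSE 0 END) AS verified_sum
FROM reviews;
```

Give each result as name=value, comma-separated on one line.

[helpful_sum: helpful >= 113]
review_id=200: ✓ → 134
review_id=201: ✓ → 306
review_id=202: ✗
review_id=203: ✗
review_id=204: ✓ → 856
review_id=205: ✓ → 348
review_id=206: ✗
review_id=207: ✓ → 865
review_id=208: ✗
review_id=209: ✓ → 969
review_id=210: ✓ → 1587
review_id=211: ✗
review_id=212: ✗
review_id=213: ✓ → 1687
helpful_sum = 134 + 306 + 856 + 348 + 865 + 969 + 1587 + 1687 = 6752
—
[helpful_sum2: helpful BETWEEN 248 AND 281]
review_id=200: ✗
review_id=201: ✗
review_id=202: ✗
review_id=203: ✗
review_id=204: ✓ → 856
review_id=205: ✗
review_id=206: ✗
review_id=207: ✗
review_id=208: ✗
review_id=209: ✗
review_id=210: ✗
review_id=211: ✗
review_id=212: ✗
review_id=213: ✓ → 1687
helpful_sum2 = 856 + 1687 = 2543
—
[verified_sum: verified > 0]
review_id=200: ✓ → 134
review_id=201: ✓ → 306
review_id=202: ✓ → 889
review_id=203: ✗
review_id=204: ✗
review_id=205: ✓ → 348
review_id=206: ✗
review_id=207: ✗
review_id=208: ✗
review_id=209: ✓ → 969
review_id=210: ✗
review_id=211: ✓ → 511
review_id=212: ✗
review_id=213: ✓ → 1687
verified_sum = 134 + 306 + 889 + 348 + 969 + 511 + 1687 = 4844

helpful_sum=6752, helpful_sum2=2543, verified_sum=4844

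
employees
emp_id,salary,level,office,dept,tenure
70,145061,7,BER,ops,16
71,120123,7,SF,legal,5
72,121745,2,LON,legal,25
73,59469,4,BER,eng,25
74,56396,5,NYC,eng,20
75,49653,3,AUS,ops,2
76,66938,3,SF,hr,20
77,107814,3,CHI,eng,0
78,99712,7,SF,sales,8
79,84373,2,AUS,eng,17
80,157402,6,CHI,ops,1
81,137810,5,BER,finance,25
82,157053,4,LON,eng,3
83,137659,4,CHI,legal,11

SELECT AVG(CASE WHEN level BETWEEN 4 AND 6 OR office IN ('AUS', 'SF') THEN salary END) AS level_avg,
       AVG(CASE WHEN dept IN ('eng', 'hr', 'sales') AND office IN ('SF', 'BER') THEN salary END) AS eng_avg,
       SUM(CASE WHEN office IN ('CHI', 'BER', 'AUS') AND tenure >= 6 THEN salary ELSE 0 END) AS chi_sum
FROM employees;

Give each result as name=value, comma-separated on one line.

[level_avg: level BETWEEN 4 AND 6 OR office IN ('AUS', 'SF')]
emp_id=70: ✗
emp_id=71: ✓ → 120123
emp_id=72: ✗
emp_id=73: ✓ → 59469
emp_id=74: ✓ → 56396
emp_id=75: ✓ → 49653
emp_id=76: ✓ → 66938
emp_id=77: ✗
emp_id=78: ✓ → 99712
emp_id=79: ✓ → 84373
emp_id=80: ✓ → 157402
emp_id=81: ✓ → 137810
emp_id=82: ✓ → 157053
emp_id=83: ✓ → 137659
level_avg = (120123 + 59469 + 56396 + 49653 + 66938 + 99712 + 84373 + 157402 + 137810 + 157053 + 137659) / 11 = 102417.0909090909
—
[eng_avg: dept IN ('eng', 'hr', 'sales') AND office IN ('SF', 'BER')]
emp_id=70: ✗
emp_id=71: ✗
emp_id=72: ✗
emp_id=73: ✓ → 59469
emp_id=74: ✗
emp_id=75: ✗
emp_id=76: ✓ → 66938
emp_id=77: ✗
emp_id=78: ✓ → 99712
emp_id=79: ✗
emp_id=80: ✗
emp_id=81: ✗
emp_id=82: ✗
emp_id=83: ✗
eng_avg = (59469 + 66938 + 99712) / 3 = 75373
—
[chi_sum: office IN ('CHI', 'BER', 'AUS') AND tenure >= 6]
emp_id=70: ✓ → 145061
emp_id=71: ✗
emp_id=72: ✗
emp_id=73: ✓ → 59469
emp_id=74: ✗
emp_id=75: ✗
emp_id=76: ✗
emp_id=77: ✗
emp_id=78: ✗
emp_id=79: ✓ → 84373
emp_id=80: ✗
emp_id=81: ✓ → 137810
emp_id=82: ✗
emp_id=83: ✓ → 137659
chi_sum = 145061 + 59469 + 84373 + 137810 + 137659 = 564372

level_avg=102417.0909090909, eng_avg=75373, chi_sum=564372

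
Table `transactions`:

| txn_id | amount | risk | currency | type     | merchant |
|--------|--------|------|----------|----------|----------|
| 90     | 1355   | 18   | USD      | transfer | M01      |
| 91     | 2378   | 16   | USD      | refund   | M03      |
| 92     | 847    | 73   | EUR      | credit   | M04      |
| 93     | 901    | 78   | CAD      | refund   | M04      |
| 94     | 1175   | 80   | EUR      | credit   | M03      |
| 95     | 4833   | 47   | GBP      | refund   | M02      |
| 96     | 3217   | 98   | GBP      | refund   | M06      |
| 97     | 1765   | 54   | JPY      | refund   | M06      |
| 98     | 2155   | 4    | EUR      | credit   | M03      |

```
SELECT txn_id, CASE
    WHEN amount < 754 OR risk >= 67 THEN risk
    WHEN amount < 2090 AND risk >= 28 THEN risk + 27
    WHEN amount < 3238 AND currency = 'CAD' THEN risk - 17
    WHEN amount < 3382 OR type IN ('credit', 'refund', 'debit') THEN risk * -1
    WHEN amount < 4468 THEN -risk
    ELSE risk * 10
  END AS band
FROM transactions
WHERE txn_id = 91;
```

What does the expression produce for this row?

-16

txn_id = 91: amount=2378, risk=16, currency=USD, type=refund, merchant=M03.
amount < 754 OR risk >= 67 → false
amount < 2090 AND risk >= 28 → false
amount < 3238 AND currency = 'CAD' → false
amount < 3382 OR type IN ('credit', 'refund', 'debit') → true → -16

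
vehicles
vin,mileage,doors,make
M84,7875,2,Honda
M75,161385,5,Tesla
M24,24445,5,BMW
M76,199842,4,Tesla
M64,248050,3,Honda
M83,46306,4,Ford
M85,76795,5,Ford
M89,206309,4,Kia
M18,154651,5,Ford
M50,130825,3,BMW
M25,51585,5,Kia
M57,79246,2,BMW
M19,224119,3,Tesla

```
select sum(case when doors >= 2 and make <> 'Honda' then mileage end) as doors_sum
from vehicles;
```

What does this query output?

vin=M84: ✗
vin=M75: ✓ → 161385
vin=M24: ✓ → 24445
vin=M76: ✓ → 199842
vin=M64: ✗
vin=M83: ✓ → 46306
vin=M85: ✓ → 76795
vin=M89: ✓ → 206309
vin=M18: ✓ → 154651
vin=M50: ✓ → 130825
vin=M25: ✓ → 51585
vin=M57: ✓ → 79246
vin=M19: ✓ → 224119
doors_sum = 161385 + 24445 + 199842 + 46306 + 76795 + 206309 + 154651 + 130825 + 51585 + 79246 + 224119 = 1355508

1355508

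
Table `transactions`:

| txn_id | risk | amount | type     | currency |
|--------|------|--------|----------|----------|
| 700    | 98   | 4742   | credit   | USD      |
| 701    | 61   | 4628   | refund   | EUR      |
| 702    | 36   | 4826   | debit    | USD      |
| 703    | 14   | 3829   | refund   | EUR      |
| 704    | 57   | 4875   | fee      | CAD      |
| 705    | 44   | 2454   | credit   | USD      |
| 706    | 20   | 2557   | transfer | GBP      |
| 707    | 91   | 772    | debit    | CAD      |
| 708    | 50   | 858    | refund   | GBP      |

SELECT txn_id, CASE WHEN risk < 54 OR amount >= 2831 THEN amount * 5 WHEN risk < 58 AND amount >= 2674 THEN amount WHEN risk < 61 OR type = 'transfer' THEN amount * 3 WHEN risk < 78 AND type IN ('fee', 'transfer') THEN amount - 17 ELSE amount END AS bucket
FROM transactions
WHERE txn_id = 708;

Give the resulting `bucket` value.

txn_id = 708: risk=50, amount=858, type=refund, currency=GBP.
risk < 54 OR amount >= 2831 → true → 4290

4290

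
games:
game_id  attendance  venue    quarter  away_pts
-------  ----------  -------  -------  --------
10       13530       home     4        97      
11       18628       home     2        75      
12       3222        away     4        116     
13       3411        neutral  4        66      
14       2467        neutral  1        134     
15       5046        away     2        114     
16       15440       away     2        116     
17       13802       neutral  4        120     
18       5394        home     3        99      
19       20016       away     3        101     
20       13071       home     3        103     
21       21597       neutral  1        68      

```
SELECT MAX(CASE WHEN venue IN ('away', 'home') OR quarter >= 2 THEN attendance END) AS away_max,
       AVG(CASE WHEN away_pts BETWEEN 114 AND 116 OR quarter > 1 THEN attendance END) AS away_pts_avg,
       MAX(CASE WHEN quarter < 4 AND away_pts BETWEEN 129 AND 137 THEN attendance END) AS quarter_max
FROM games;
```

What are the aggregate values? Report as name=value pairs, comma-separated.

away_max=20016, away_pts_avg=11156, quarter_max=2467

[away_max: venue IN ('away', 'home') OR quarter >= 2]
game_id=10: ✓ → 13530
game_id=11: ✓ → 18628
game_id=12: ✓ → 3222
game_id=13: ✓ → 3411
game_id=14: ✗
game_id=15: ✓ → 5046
game_id=16: ✓ → 15440
game_id=17: ✓ → 13802
game_id=18: ✓ → 5394
game_id=19: ✓ → 20016
game_id=20: ✓ → 13071
game_id=21: ✗
away_max = MAX(13530, 18628, 3222, 3411, 5046, 15440, 13802, 5394, 20016, 13071) = 20016
—
[away_pts_avg: away_pts BETWEEN 114 AND 116 OR quarter > 1]
game_id=10: ✓ → 13530
game_id=11: ✓ → 18628
game_id=12: ✓ → 3222
game_id=13: ✓ → 3411
game_id=14: ✗
game_id=15: ✓ → 5046
game_id=16: ✓ → 15440
game_id=17: ✓ → 13802
game_id=18: ✓ → 5394
game_id=19: ✓ → 20016
game_id=20: ✓ → 13071
game_id=21: ✗
away_pts_avg = (13530 + 18628 + 3222 + 3411 + 5046 + 15440 + 13802 + 5394 + 20016 + 13071) / 10 = 11156
—
[quarter_max: quarter < 4 AND away_pts BETWEEN 129 AND 137]
game_id=10: ✗
game_id=11: ✗
game_id=12: ✗
game_id=13: ✗
game_id=14: ✓ → 2467
game_id=15: ✗
game_id=16: ✗
game_id=17: ✗
game_id=18: ✗
game_id=19: ✗
game_id=20: ✗
game_id=21: ✗
quarter_max = MAX(2467) = 2467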